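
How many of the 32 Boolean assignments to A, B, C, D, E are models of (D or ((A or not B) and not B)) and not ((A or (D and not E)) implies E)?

10

Initial set: {((D or ((A or not B) and not B)) and not ((A or (D and not E)) implies E))}.
((D or ((A or not B) and not B)) and not ((A or (D and not E)) implies E)): α-rule — add (D or ((A or not B) and not B)), not ((A or (D and not E)) implies E).
not ((A or (D and not E)) implies E): α-rule — add (A or (D and not E)), not E.
(D or ((A or not B) and not B)): β-rule — branch into D  //  ((A or not B) and not B).
  branch 1 (add D):
    (A or (D and not E)): β-rule — branch into A  //  (D and not E).
      branch 1.1 (add A):
        ○ open, literals {A=T, D=T, E=F}.
      branch 1.2 (add (D and not E)):
        (D and not E): α-rule — add D, not E.
        ○ open, literals {D=T, E=F}.
  branch 2 (add ((A or not B) and not B)):
    ((A or not B) and not B): α-rule — add (A or not B), not B.
    (A or (D and not E)): β-rule — branch into A  //  (D and not E).
      branch 2.1 (add A):
        (A or not B): β-rule — branch into A  //  not B.
          branch 2.1.1 (add A):
            ○ open, literals {A=T, B=F, E=F}.
          branch 2.1.2 (add not B):
            ○ open, literals {A=T, B=F, E=F}.
      branch 2.2 (add (D and not E)):
        (D and not E): α-rule — add D, not E.
        (A or not B): β-rule — branch into A  //  not B.
          branch 2.2.1 (add A):
            ○ open, literals {A=T, B=F, D=T, E=F}.
          branch 2.2.2 (add not B):
            ○ open, literals {B=F, D=T, E=F}.
0 branches closed, 6 open.
Each open branch fixes some atoms; the unmentioned ones are free. Counting distinct full assignments: branch {A=T, D=T, E=F} (B, C) contributes 4 new; branch {D=T, E=F} (A, B, C) contributes 4 new; branch {A=T, B=F, E=F} (C, D) contributes 2 new; branch {A=T, B=F, E=F} (C, D) contributes 0 new; branch {A=T, B=F, D=T, E=F} (C) contributes 0 new; branch {B=F, D=T, E=F} (A, C) contributes 0 new. Total: 10.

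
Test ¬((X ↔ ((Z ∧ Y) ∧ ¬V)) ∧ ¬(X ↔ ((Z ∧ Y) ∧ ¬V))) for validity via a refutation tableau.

Assume the negation and expand:
Initial set: {¬¬((X ↔ ((Z ∧ Y) ∧ ¬V)) ∧ ¬(X ↔ ((Z ∧ Y) ∧ ¬V)))}.
¬¬((X ↔ ((Z ∧ Y) ∧ ¬V)) ∧ ¬(X ↔ ((Z ∧ Y) ∧ ¬V))): α-rule — add (X ↔ ((Z ∧ Y) ∧ ¬V)), ¬(X ↔ ((Z ∧ Y) ∧ ¬V)).
(X ↔ ((Z ∧ Y) ∧ ¬V)): β-rule — branch into X, ((Z ∧ Y) ∧ ¬V)  //  ¬X, ¬((Z ∧ Y) ∧ ¬V).
  branch 1 (add X, ((Z ∧ Y) ∧ ¬V)):
    ((Z ∧ Y) ∧ ¬V): α-rule — add (Z ∧ Y), ¬V.
    (Z ∧ Y): α-rule — add Z, Y.
    ¬(X ↔ ((Z ∧ Y) ∧ ¬V)): β-rule — branch into X, ¬((Z ∧ Y) ∧ ¬V)  //  ¬X, ((Z ∧ Y) ∧ ¬V).
      branch 1.1 (add X, ¬((Z ∧ Y) ∧ ¬V)):
        ¬((Z ∧ Y) ∧ ¬V): β-rule — branch into ¬(Z ∧ Y)  //  ¬¬V.
          branch 1.1.1 (add ¬(Z ∧ Y)):
            ¬(Z ∧ Y): β-rule — branch into ¬Z  //  ¬Y.
              branch 1.1.1.1 (add ¬Z):
                × closes — contains both Z and ¬Z.
              branch 1.1.1.2 (add ¬Y):
                × closes — contains both Y and ¬Y.
          branch 1.1.2 (add ¬¬V):
            × closes — contains both V and ¬V.
      branch 1.2 (add ¬X, ((Z ∧ Y) ∧ ¬V)):
        × closes — contains both X and ¬X.
  branch 2 (add ¬X, ¬((Z ∧ Y) ∧ ¬V)):
    ¬(X ↔ ((Z ∧ Y) ∧ ¬V)): β-rule — branch into X, ¬((Z ∧ Y) ∧ ¬V)  //  ¬X, ((Z ∧ Y) ∧ ¬V).
      branch 2.1 (add X, ¬((Z ∧ Y) ∧ ¬V)):
        × closes — contains both X and ¬X.
      branch 2.2 (add ¬X, ((Z ∧ Y) ∧ ¬V)):
        ((Z ∧ Y) ∧ ¬V): α-rule — add (Z ∧ Y), ¬V.
        (Z ∧ Y): α-rule — add Z, Y.
        ¬((Z ∧ Y) ∧ ¬V): β-rule — branch into ¬(Z ∧ Y)  //  ¬¬V.
          branch 2.2.1 (add ¬(Z ∧ Y)):
            ¬(Z ∧ Y): β-rule — branch into ¬Z  //  ¬Y.
              branch 2.2.1.1 (add ¬Z):
                × closes — contains both Z and ¬Z.
              branch 2.2.1.2 (add ¬Y):
                × closes — contains both Y and ¬Y.
          branch 2.2.2 (add ¬¬V):
            × closes — contains both V and ¬V.
All 8 branches close.
Every branch closed, so the negation is unsatisfiable and the formula is valid.

Valid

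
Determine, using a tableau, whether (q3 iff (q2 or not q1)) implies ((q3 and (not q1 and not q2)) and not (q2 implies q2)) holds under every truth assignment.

Not valid

Assume the negation and expand:
Initial set: {not ((q3 iff (q2 or not q1)) implies ((q3 and (not q1 and not q2)) and not (q2 implies q2)))}.
not ((q3 iff (q2 or not q1)) implies ((q3 and (not q1 and not q2)) and not (q2 implies q2))): α-rule — add (q3 iff (q2 or not q1)), not ((q3 and (not q1 and not q2)) and not (q2 implies q2)).
(q3 iff (q2 or not q1)): β-rule — branch into q3, (q2 or not q1)  //  not q3, not (q2 or not q1).
  branch 1 (add q3, (q2 or not q1)):
    not ((q3 and (not q1 and not q2)) and not (q2 implies q2)): β-rule — branch into not (q3 and (not q1 and not q2))  //  not not (q2 implies q2).
      branch 1.1 (add not (q3 and (not q1 and not q2))):
        (q2 or not q1): β-rule — branch into q2  //  not q1.
          branch 1.1.1 (add q2):
            not (q3 and (not q1 and not q2)): β-rule — branch into not q3  //  not (not q1 and not q2).
              branch 1.1.1.1 (add not q3):
                × closes — contains both q3 and not q3.
              branch 1.1.1.2 (add not (not q1 and not q2)):
                not (not q1 and not q2): β-rule — branch into not not q1  //  not not q2.
                  branch 1.1.1.2.1 (add not not q1):
                    ○ open, literals {q1=1, q2=1, q3=1}.
                  branch 1.1.1.2.2 (add not not q2):
                    ○ open, literals {q2=1, q3=1}.
          branch 1.1.2 (add not q1):
            not (q3 and (not q1 and not q2)): β-rule — branch into not q3  //  not (not q1 and not q2).
              branch 1.1.2.1 (add not q3):
                × closes — contains both q3 and not q3.
              branch 1.1.2.2 (add not (not q1 and not q2)):
                not (not q1 and not q2): β-rule — branch into not not q1  //  not not q2.
                  branch 1.1.2.2.1 (add not not q1):
                    × closes — contains both q1 and not q1.
                  branch 1.1.2.2.2 (add not not q2):
                    ○ open, literals {q1=0, q2=1, q3=1}.
      branch 1.2 (add not not (q2 implies q2)):
        (q2 or not q1): β-rule — branch into q2  //  not q1.
          branch 1.2.1 (add q2):
            not not (q2 implies q2): β-rule — branch into not q2  //  q2.
              branch 1.2.1.1 (add not q2):
                × closes — contains both q2 and not q2.
              branch 1.2.1.2 (add q2):
                ○ open, literals {q2=1, q3=1}.
          branch 1.2.2 (add not q1):
            not not (q2 implies q2): β-rule — branch into not q2  //  q2.
              branch 1.2.2.1 (add not q2):
                ○ open, literals {q1=0, q2=0, q3=1}.
              branch 1.2.2.2 (add q2):
                ○ open, literals {q1=0, q2=1, q3=1}.
  branch 2 (add not q3, not (q2 or not q1)):
    not (q2 or not q1): α-rule — add not q2, not not q1.
    not ((q3 and (not q1 and not q2)) and not (q2 implies q2)): β-rule — branch into not (q3 and (not q1 and not q2))  //  not not (q2 implies q2).
      branch 2.1 (add not (q3 and (not q1 and not q2))):
        not (q3 and (not q1 and not q2)): β-rule — branch into not q3  //  not (not q1 and not q2).
          branch 2.1.1 (add not q3):
            ○ open, literals {q1=1, q2=0, q3=0}.
          branch 2.1.2 (add not (not q1 and not q2)):
            not (not q1 and not q2): β-rule — branch into not not q1  //  not not q2.
              branch 2.1.2.1 (add not not q1):
                ○ open, literals {q1=1, q2=0, q3=0}.
              branch 2.1.2.2 (add not not q2):
                × closes — contains both q2 and not q2.
      branch 2.2 (add not not (q2 implies q2)):
        not not (q2 implies q2): β-rule — branch into not q2  //  q2.
          branch 2.2.1 (add not q2):
            ○ open, literals {q1=1, q2=0, q3=0}.
          branch 2.2.2 (add q2):
            × closes — contains both q2 and not q2.
6 branches closed, 9 open.
An open branch gives a countermodel: q1=1, q2=1, q3=1 (unmentioned atoms arbitrary); under it the original formula is false.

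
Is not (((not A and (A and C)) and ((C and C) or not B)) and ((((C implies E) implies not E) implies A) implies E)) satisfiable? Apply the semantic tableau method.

Satisfiable

Initial set: {not (((not A and (A and C)) and ((C and C) or not B)) and ((((C implies E) implies not E) implies A) implies E))}.
not (((not A and (A and C)) and ((C and C) or not B)) and ((((C implies E) implies not E) implies A) implies E)): β-rule — branch into not ((not A and (A and C)) and ((C and C) or not B))  //  not ((((C implies E) implies not E) implies A) implies E).
  branch 1 (add not ((not A and (A and C)) and ((C and C) or not B))):
    not ((not A and (A and C)) and ((C and C) or not B)): β-rule — branch into not (not A and (A and C))  //  not ((C and C) or not B).
      branch 1.1 (add not (not A and (A and C))):
        not (not A and (A and C)): β-rule — branch into not not A  //  not (A and C).
          branch 1.1.1 (add not not A):
            ○ open, literals {A=T}.
          branch 1.1.2 (add not (A and C)):
            not (A and C): β-rule — branch into not A  //  not C.
              branch 1.1.2.1 (add not A):
                ○ open, literals {A=F}.
              branch 1.1.2.2 (add not C):
                ○ open, literals {C=F}.
      branch 1.2 (add not ((C and C) or not B)):
        not ((C and C) or not B): α-rule — add not (C and C), not not B.
        not (C and C): β-rule — branch into not C  //  not C.
          branch 1.2.1 (add not C):
            ○ open, literals {B=T, C=F}.
          branch 1.2.2 (add not C):
            ○ open, literals {B=T, C=F}.
  branch 2 (add not ((((C implies E) implies not E) implies A) implies E)):
    not ((((C implies E) implies not E) implies A) implies E): α-rule — add (((C implies E) implies not E) implies A), not E.
    (((C implies E) implies not E) implies A): β-rule — branch into not ((C implies E) implies not E)  //  A.
      branch 2.1 (add not ((C implies E) implies not E)):
        not ((C implies E) implies not E): α-rule — add (C implies E), not not E.
        × closes — contains both E and not E.
      branch 2.2 (add A):
        ○ open, literals {A=T, E=F}.
1 branch closed, 6 open.
An open branch gives a satisfying assignment: A=T.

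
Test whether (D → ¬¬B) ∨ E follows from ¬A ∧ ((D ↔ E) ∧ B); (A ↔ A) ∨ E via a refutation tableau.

Initial set: {T (¬A ∧ ((D ↔ E) ∧ B)); T ((A ↔ A) ∨ E); F ((D → ¬¬B) ∨ E)}.
T (¬A ∧ ((D ↔ E) ∧ B)): α-rule — add T ¬A, T ((D ↔ E) ∧ B).
F ((D → ¬¬B) ∨ E): α-rule — add F (D → ¬¬B), F E.
T ((D ↔ E) ∧ B): α-rule — add T (D ↔ E), T B.
F (D → ¬¬B): α-rule — add T D, F ¬¬B.
F ¬¬B: drop double negation, giving F B.
× closes — contains both B and ¬B.
All 1 branch closes.
Every branch closed, so the premises entail the conclusion.

Yes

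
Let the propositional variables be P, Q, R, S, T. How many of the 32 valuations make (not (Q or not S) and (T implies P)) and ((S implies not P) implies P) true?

Initial set: {((not (Q or not S) and (T implies P)) and ((S implies not P) implies P))}.
((not (Q or not S) and (T implies P)) and ((S implies not P) implies P)): α-rule — add (not (Q or not S) and (T implies P)), ((S implies not P) implies P).
(not (Q or not S) and (T implies P)): α-rule — add not (Q or not S), (T implies P).
not (Q or not S): α-rule — add not Q, not not S.
((S implies not P) implies P): β-rule — branch into not (S implies not P)  //  P.
  branch 1 (add not (S implies not P)):
    not (S implies not P): α-rule — add S, not not P.
    (T implies P): β-rule — branch into not T  //  P.
      branch 1.1 (add not T):
        ○ open, literals {P=T, Q=F, S=T, T=F}.
      branch 1.2 (add P):
        ○ open, literals {P=T, Q=F, S=T}.
  branch 2 (add P):
    (T implies P): β-rule — branch into not T  //  P.
      branch 2.1 (add not T):
        ○ open, literals {P=T, Q=F, S=T, T=F}.
      branch 2.2 (add P):
        ○ open, literals {P=T, Q=F, S=T}.
0 branches closed, 4 open.
Each open branch fixes some atoms; the unmentioned ones are free. Counting distinct full assignments: branch {P=T, Q=F, S=T, T=F} (R) contributes 2 new; branch {P=T, Q=F, S=T} (R, T) contributes 2 new; branch {P=T, Q=F, S=T, T=F} (R) contributes 0 new; branch {P=T, Q=F, S=T} (R, T) contributes 0 new. Total: 4.

4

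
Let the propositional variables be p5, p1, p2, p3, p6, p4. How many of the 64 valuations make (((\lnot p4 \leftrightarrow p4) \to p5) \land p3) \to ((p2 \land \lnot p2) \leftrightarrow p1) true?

Initial set: {((((\lnot p4 \leftrightarrow p4) \to p5) \land p3) \to ((p2 \land \lnot p2) \leftrightarrow p1))}.
((((\lnot p4 \leftrightarrow p4) \to p5) \land p3) \to ((p2 \land \lnot p2) \leftrightarrow p1)): β-rule — branch into \lnot (((\lnot p4 \leftrightarrow p4) \to p5) \land p3)  //  ((p2 \land \lnot p2) \leftrightarrow p1).
  branch 1 (add \lnot (((\lnot p4 \leftrightarrow p4) \to p5) \land p3)):
    \lnot (((\lnot p4 \leftrightarrow p4) \to p5) \land p3): β-rule — branch into \lnot ((\lnot p4 \leftrightarrow p4) \to p5)  //  \lnot p3.
      branch 1.1 (add \lnot ((\lnot p4 \leftrightarrow p4) \to p5)):
        \lnot ((\lnot p4 \leftrightarrow p4) \to p5): α-rule — add (\lnot p4 \leftrightarrow p4), \lnot p5.
        (\lnot p4 \leftrightarrow p4): β-rule — branch into \lnot p4, p4  //  \lnot \lnot p4, \lnot p4.
          branch 1.1.1 (add \lnot p4, p4):
            × closes — contains both p4 and \lnot p4.
          branch 1.1.2 (add \lnot \lnot p4, \lnot p4):
            × closes — contains both p4 and \lnot p4.
      branch 1.2 (add \lnot p3):
        ○ open, literals {p3=0}.
  branch 2 (add ((p2 \land \lnot p2) \leftrightarrow p1)):
    ((p2 \land \lnot p2) \leftrightarrow p1): β-rule — branch into (p2 \land \lnot p2), p1  //  \lnot (p2 \land \lnot p2), \lnot p1.
      branch 2.1 (add (p2 \land \lnot p2), p1):
        (p2 \land \lnot p2): α-rule — add p2, \lnot p2.
        × closes — contains both p2 and \lnot p2.
      branch 2.2 (add \lnot (p2 \land \lnot p2), \lnot p1):
        \lnot (p2 \land \lnot p2): β-rule — branch into \lnot p2  //  \lnot \lnot p2.
          branch 2.2.1 (add \lnot p2):
            ○ open, literals {p1=0, p2=0}.
          branch 2.2.2 (add \lnot \lnot p2):
            ○ open, literals {p1=0, p2=1}.
3 branches closed, 3 open.
Each open branch fixes some atoms; the unmentioned ones are free. Counting distinct full assignments: branch {p3=0} (p5, p1, p2, p6, p4) contributes 32 new; branch {p1=0, p2=0} (p5, p3, p6, p4) contributes 8 new; branch {p1=0, p2=1} (p5, p3, p6, p4) contributes 8 new. Total: 48.

48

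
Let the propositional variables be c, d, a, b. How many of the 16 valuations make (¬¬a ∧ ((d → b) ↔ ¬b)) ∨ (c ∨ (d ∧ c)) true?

9

Initial set: {((¬¬a ∧ ((d → b) ↔ ¬b)) ∨ (c ∨ (d ∧ c)))}.
((¬¬a ∧ ((d → b) ↔ ¬b)) ∨ (c ∨ (d ∧ c))): β-rule — branch into (¬¬a ∧ ((d → b) ↔ ¬b))  //  (c ∨ (d ∧ c)).
  branch 1 (add (¬¬a ∧ ((d → b) ↔ ¬b))):
    (¬¬a ∧ ((d → b) ↔ ¬b)): α-rule — add ¬¬a, ((d → b) ↔ ¬b).
    ¬¬a: drop double negation, giving a.
    ((d → b) ↔ ¬b): β-rule — branch into (d → b), ¬b  //  ¬(d → b), ¬¬b.
      branch 1.1 (add (d → b), ¬b):
        (d → b): β-rule — branch into ¬d  //  b.
          branch 1.1.1 (add ¬d):
            ○ open, literals {a=T, b=F, d=F}.
          branch 1.1.2 (add b):
            × closes — contains both b and ¬b.
      branch 1.2 (add ¬(d → b), ¬¬b):
        ¬(d → b): α-rule — add d, ¬b.
        × closes — contains both b and ¬b.
  branch 2 (add (c ∨ (d ∧ c))):
    (c ∨ (d ∧ c)): β-rule — branch into c  //  (d ∧ c).
      branch 2.1 (add c):
        ○ open, literals {c=T}.
      branch 2.2 (add (d ∧ c)):
        (d ∧ c): α-rule — add d, c.
        ○ open, literals {c=T, d=T}.
2 branches closed, 3 open.
Each open branch fixes some atoms; the unmentioned ones are free. Counting distinct full assignments: branch {a=T, b=F, d=F} (c) contributes 2 new; branch {c=T} (d, a, b) contributes 7 new; branch {c=T, d=T} (a, b) contributes 0 new. Total: 9.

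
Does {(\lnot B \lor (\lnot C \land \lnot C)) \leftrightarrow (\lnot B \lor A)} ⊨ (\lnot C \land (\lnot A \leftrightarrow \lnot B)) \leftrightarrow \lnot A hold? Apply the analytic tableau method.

No

Initial set: {((\lnot B \lor (\lnot C \land \lnot C)) \leftrightarrow (\lnot B \lor A)); \lnot ((\lnot C \land (\lnot A \leftrightarrow \lnot B)) \leftrightarrow \lnot A)}.
((\lnot B \lor (\lnot C \land \lnot C)) \leftrightarrow (\lnot B \lor A)): β-rule — branch into (\lnot B \lor (\lnot C \land \lnot C)), (\lnot B \lor A)  //  \lnot (\lnot B \lor (\lnot C \land \lnot C)), \lnot (\lnot B \lor A).
  branch 1 (add (\lnot B \lor (\lnot C \land \lnot C)), (\lnot B \lor A)):
    \lnot ((\lnot C \land (\lnot A \leftrightarrow \lnot B)) \leftrightarrow \lnot A): β-rule — branch into (\lnot C \land (\lnot A \leftrightarrow \lnot B)), \lnot \lnot A  //  \lnot (\lnot C \land (\lnot A \leftrightarrow \lnot B)), \lnot A.
      branch 1.1 (add (\lnot C \land (\lnot A \leftrightarrow \lnot B)), \lnot \lnot A):
        (\lnot C \land (\lnot A \leftrightarrow \lnot B)): α-rule — add \lnot C, (\lnot A \leftrightarrow \lnot B).
        (\lnot B \lor (\lnot C \land \lnot C)): β-rule — branch into \lnot B  //  (\lnot C \land \lnot C).
          branch 1.1.1 (add \lnot B):
            (\lnot B \lor A): β-rule — branch into \lnot B  //  A.
              branch 1.1.1.1 (add \lnot B):
                (\lnot A \leftrightarrow \lnot B): β-rule — branch into \lnot A, \lnot B  //  \lnot \lnot A, \lnot \lnot B.
                  branch 1.1.1.1.1 (add \lnot A, \lnot B):
                    × closes — contains both A and \lnot A.
                  branch 1.1.1.1.2 (add \lnot \lnot A, \lnot \lnot B):
                    × closes — contains both B and \lnot B.
              branch 1.1.1.2 (add A):
                (\lnot A \leftrightarrow \lnot B): β-rule — branch into \lnot A, \lnot B  //  \lnot \lnot A, \lnot \lnot B.
                  branch 1.1.1.2.1 (add \lnot A, \lnot B):
                    × closes — contains both A and \lnot A.
                  branch 1.1.1.2.2 (add \lnot \lnot A, \lnot \lnot B):
                    × closes — contains both B and \lnot B.
          branch 1.1.2 (add (\lnot C \land \lnot C)):
            (\lnot C \land \lnot C): α-rule — add \lnot C, \lnot C.
            (\lnot B \lor A): β-rule — branch into \lnot B  //  A.
              branch 1.1.2.1 (add \lnot B):
                (\lnot A \leftrightarrow \lnot B): β-rule — branch into \lnot A, \lnot B  //  \lnot \lnot A, \lnot \lnot B.
                  branch 1.1.2.1.1 (add \lnot A, \lnot B):
                    × closes — contains both A and \lnot A.
                  branch 1.1.2.1.2 (add \lnot \lnot A, \lnot \lnot B):
                    × closes — contains both B and \lnot B.
              branch 1.1.2.2 (add A):
                (\lnot A \leftrightarrow \lnot B): β-rule — branch into \lnot A, \lnot B  //  \lnot \lnot A, \lnot \lnot B.
                  branch 1.1.2.2.1 (add \lnot A, \lnot B):
                    × closes — contains both A and \lnot A.
                  branch 1.1.2.2.2 (add \lnot \lnot A, \lnot \lnot B):
                    ○ open, literals {A=T, B=T, C=F}.
      branch 1.2 (add \lnot (\lnot C \land (\lnot A \leftrightarrow \lnot B)), \lnot A):
        (\lnot B \lor (\lnot C \land \lnot C)): β-rule — branch into \lnot B  //  (\lnot C \land \lnot C).
          branch 1.2.1 (add \lnot B):
            (\lnot B \lor A): β-rule — branch into \lnot B  //  A.
              branch 1.2.1.1 (add \lnot B):
                \lnot (\lnot C \land (\lnot A \leftrightarrow \lnot B)): β-rule — branch into \lnot \lnot C  //  \lnot (\lnot A \leftrightarrow \lnot B).
                  branch 1.2.1.1.1 (add \lnot \lnot C):
                    ○ open, literals {A=F, B=F, C=T}.
                  branch 1.2.1.1.2 (add \lnot (\lnot A \leftrightarrow \lnot B)):
                    \lnot (\lnot A \leftrightarrow \lnot B): β-rule — branch into \lnot A, \lnot \lnot B  //  \lnot \lnot A, \lnot B.
                      branch 1.2.1.1.2.1 (add \lnot A, \lnot \lnot B):
                        × closes — contains both B and \lnot B.
                      branch 1.2.1.1.2.2 (add \lnot \lnot A, \lnot B):
                        × closes — contains both A and \lnot A.
              branch 1.2.1.2 (add A):
                × closes — contains both A and \lnot A.
          branch 1.2.2 (add (\lnot C \land \lnot C)):
            (\lnot C \land \lnot C): α-rule — add \lnot C, \lnot C.
            (\lnot B \lor A): β-rule — branch into \lnot B  //  A.
              branch 1.2.2.1 (add \lnot B):
                \lnot (\lnot C \land (\lnot A \leftrightarrow \lnot B)): β-rule — branch into \lnot \lnot C  //  \lnot (\lnot A \leftrightarrow \lnot B).
                  branch 1.2.2.1.1 (add \lnot \lnot C):
                    × closes — contains both C and \lnot C.
                  branch 1.2.2.1.2 (add \lnot (\lnot A \leftrightarrow \lnot B)):
                    \lnot (\lnot A \leftrightarrow \lnot B): β-rule — branch into \lnot A, \lnot \lnot B  //  \lnot \lnot A, \lnot B.
                      branch 1.2.2.1.2.1 (add \lnot A, \lnot \lnot B):
                        × closes — contains both B and \lnot B.
                      branch 1.2.2.1.2.2 (add \lnot \lnot A, \lnot B):
                        × closes — contains both A and \lnot A.
              branch 1.2.2.2 (add A):
                × closes — contains both A and \lnot A.
  branch 2 (add \lnot (\lnot B \lor (\lnot C \land \lnot C)), \lnot (\lnot B \lor A)):
    \lnot (\lnot B \lor (\lnot C \land \lnot C)): α-rule — add \lnot \lnot B, \lnot (\lnot C \land \lnot C).
    \lnot (\lnot B \lor A): α-rule — add \lnot \lnot B, \lnot A.
    \lnot ((\lnot C \land (\lnot A \leftrightarrow \lnot B)) \leftrightarrow \lnot A): β-rule — branch into (\lnot C \land (\lnot A \leftrightarrow \lnot B)), \lnot \lnot A  //  \lnot (\lnot C \land (\lnot A \leftrightarrow \lnot B)), \lnot A.
      branch 2.1 (add (\lnot C \land (\lnot A \leftrightarrow \lnot B)), \lnot \lnot A):
        × closes — contains both A and \lnot A.
      branch 2.2 (add \lnot (\lnot C \land (\lnot A \leftrightarrow \lnot B)), \lnot A):
        \lnot (\lnot C \land \lnot C): β-rule — branch into \lnot \lnot C  //  \lnot \lnot C.
          branch 2.2.1 (add \lnot \lnot C):
            \lnot (\lnot C \land (\lnot A \leftrightarrow \lnot B)): β-rule — branch into \lnot \lnot C  //  \lnot (\lnot A \leftrightarrow \lnot B).
              branch 2.2.1.1 (add \lnot \lnot C):
                ○ open, literals {A=F, B=T, C=T}.
              branch 2.2.1.2 (add \lnot (\lnot A \leftrightarrow \lnot B)):
                \lnot (\lnot A \leftrightarrow \lnot B): β-rule — branch into \lnot A, \lnot \lnot B  //  \lnot \lnot A, \lnot B.
                  branch 2.2.1.2.1 (add \lnot A, \lnot \lnot B):
                    ○ open, literals {A=F, B=T, C=T}.
                  branch 2.2.1.2.2 (add \lnot \lnot A, \lnot B):
                    × closes — contains both A and \lnot A.
          branch 2.2.2 (add \lnot \lnot C):
            \lnot (\lnot C \land (\lnot A \leftrightarrow \lnot B)): β-rule — branch into \lnot \lnot C  //  \lnot (\lnot A \leftrightarrow \lnot B).
              branch 2.2.2.1 (add \lnot \lnot C):
                ○ open, literals {A=F, B=T, C=T}.
              branch 2.2.2.2 (add \lnot (\lnot A \leftrightarrow \lnot B)):
                \lnot (\lnot A \leftrightarrow \lnot B): β-rule — branch into \lnot A, \lnot \lnot B  //  \lnot \lnot A, \lnot B.
                  branch 2.2.2.2.1 (add \lnot A, \lnot \lnot B):
                    ○ open, literals {A=F, B=T, C=T}.
                  branch 2.2.2.2.2 (add \lnot \lnot A, \lnot B):
                    × closes — contains both A and \lnot A.
17 branches closed, 6 open.
An open branch gives a countermodel: A=T, B=T, C=F (unmentioned atoms arbitrary); the premises hold there but the conclusion fails.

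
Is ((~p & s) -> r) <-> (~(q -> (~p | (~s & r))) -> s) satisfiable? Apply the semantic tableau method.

Satisfiable

Initial set: {(((~p & s) -> r) <-> (~(q -> (~p | (~s & r))) -> s))}.
(((~p & s) -> r) <-> (~(q -> (~p | (~s & r))) -> s)): β-rule — branch into ((~p & s) -> r), (~(q -> (~p | (~s & r))) -> s)  //  ~((~p & s) -> r), ~(~(q -> (~p | (~s & r))) -> s).
  branch 1 (add ((~p & s) -> r), (~(q -> (~p | (~s & r))) -> s)):
    ((~p & s) -> r): β-rule — branch into ~(~p & s)  //  r.
      branch 1.1 (add ~(~p & s)):
        (~(q -> (~p | (~s & r))) -> s): β-rule — branch into ~~(q -> (~p | (~s & r)))  //  s.
          branch 1.1.1 (add ~~(q -> (~p | (~s & r)))):
            ~(~p & s): β-rule — branch into ~~p  //  ~s.
              branch 1.1.1.1 (add ~~p):
                ~~(q -> (~p | (~s & r))): β-rule — branch into ~q  //  (~p | (~s & r)).
                  branch 1.1.1.1.1 (add ~q):
                    ○ open, literals {p=T, q=F}.
                  branch 1.1.1.1.2 (add (~p | (~s & r))):
                    (~p | (~s & r)): β-rule — branch into ~p  //  (~s & r).
                      branch 1.1.1.1.2.1 (add ~p):
                        × closes — contains both p and ~p.
                      branch 1.1.1.1.2.2 (add (~s & r)):
                        (~s & r): α-rule — add ~s, r.
                        ○ open, literals {p=T, r=T, s=F}.
              branch 1.1.1.2 (add ~s):
                ~~(q -> (~p | (~s & r))): β-rule — branch into ~q  //  (~p | (~s & r)).
                  branch 1.1.1.2.1 (add ~q):
                    ○ open, literals {q=F, s=F}.
                  branch 1.1.1.2.2 (add (~p | (~s & r))):
                    (~p | (~s & r)): β-rule — branch into ~p  //  (~s & r).
                      branch 1.1.1.2.2.1 (add ~p):
                        ○ open, literals {p=F, s=F}.
                      branch 1.1.1.2.2.2 (add (~s & r)):
                        (~s & r): α-rule — add ~s, r.
                        ○ open, literals {r=T, s=F}.
          branch 1.1.2 (add s):
            ~(~p & s): β-rule — branch into ~~p  //  ~s.
              branch 1.1.2.1 (add ~~p):
                ○ open, literals {p=T, s=T}.
              branch 1.1.2.2 (add ~s):
                × closes — contains both s and ~s.
      branch 1.2 (add r):
        (~(q -> (~p | (~s & r))) -> s): β-rule — branch into ~~(q -> (~p | (~s & r)))  //  s.
          branch 1.2.1 (add ~~(q -> (~p | (~s & r)))):
            ~~(q -> (~p | (~s & r))): β-rule — branch into ~q  //  (~p | (~s & r)).
              branch 1.2.1.1 (add ~q):
                ○ open, literals {q=F, r=T}.
              branch 1.2.1.2 (add (~p | (~s & r))):
                (~p | (~s & r)): β-rule — branch into ~p  //  (~s & r).
                  branch 1.2.1.2.1 (add ~p):
                    ○ open, literals {p=F, r=T}.
                  branch 1.2.1.2.2 (add (~s & r)):
                    (~s & r): α-rule — add ~s, r.
                    ○ open, literals {r=T, s=F}.
          branch 1.2.2 (add s):
            ○ open, literals {r=T, s=T}.
  branch 2 (add ~((~p & s) -> r), ~(~(q -> (~p | (~s & r))) -> s)):
    ~((~p & s) -> r): α-rule — add (~p & s), ~r.
    ~(~(q -> (~p | (~s & r))) -> s): α-rule — add ~(q -> (~p | (~s & r))), ~s.
    (~p & s): α-rule — add ~p, s.
    × closes — contains both s and ~s.
3 branches closed, 10 open.
An open branch gives a satisfying assignment: p=T, q=F.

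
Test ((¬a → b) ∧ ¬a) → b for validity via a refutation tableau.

Valid

Assume the negation and expand:
Initial set: {¬(((¬a → b) ∧ ¬a) → b)}.
¬(((¬a → b) ∧ ¬a) → b): α-rule — add ((¬a → b) ∧ ¬a), ¬b.
((¬a → b) ∧ ¬a): α-rule — add (¬a → b), ¬a.
(¬a → b): β-rule — branch into ¬¬a  //  b.
  branch 1 (add ¬¬a):
    × closes — contains both a and ¬a.
  branch 2 (add b):
    × closes — contains both b and ¬b.
All 2 branches close.
Every branch closed, so the negation is unsatisfiable and the formula is valid.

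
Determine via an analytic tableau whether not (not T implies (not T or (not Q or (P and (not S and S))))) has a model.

Unsatisfiable

Initial set: {T not (not T implies (not T or (not Q or (P and (not S and S)))))}.
T not (not T implies (not T or (not Q or (P and (not S and S))))): α-rule — add T not T, F (not T or (not Q or (P and (not S and S)))).
F (not T or (not Q or (P and (not S and S)))): α-rule — add F not T, F (not Q or (P and (not S and S))).
× closes — contains both T and not T.
All 1 branch closes.
Every branch closed; the formula is unsatisfiable.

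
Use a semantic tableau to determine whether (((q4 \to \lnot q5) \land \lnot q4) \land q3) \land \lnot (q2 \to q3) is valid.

Assume the negation and expand:
Initial set: {\lnot ((((q4 \to \lnot q5) \land \lnot q4) \land q3) \land \lnot (q2 \to q3))}.
\lnot ((((q4 \to \lnot q5) \land \lnot q4) \land q3) \land \lnot (q2 \to q3)): β-rule — branch into \lnot (((q4 \to \lnot q5) \land \lnot q4) \land q3)  //  \lnot \lnot (q2 \to q3).
  branch 1 (add \lnot (((q4 \to \lnot q5) \land \lnot q4) \land q3)):
    \lnot (((q4 \to \lnot q5) \land \lnot q4) \land q3): β-rule — branch into \lnot ((q4 \to \lnot q5) \land \lnot q4)  //  \lnot q3.
      branch 1.1 (add \lnot ((q4 \to \lnot q5) \land \lnot q4)):
        \lnot ((q4 \to \lnot q5) \land \lnot q4): β-rule — branch into \lnot (q4 \to \lnot q5)  //  \lnot \lnot q4.
          branch 1.1.1 (add \lnot (q4 \to \lnot q5)):
            \lnot (q4 \to \lnot q5): α-rule — add q4, \lnot \lnot q5.
            ○ open, literals {q4=1, q5=1}.
          branch 1.1.2 (add \lnot \lnot q4):
            ○ open, literals {q4=1}.
      branch 1.2 (add \lnot q3):
        ○ open, literals {q3=0}.
  branch 2 (add \lnot \lnot (q2 \to q3)):
    \lnot \lnot (q2 \to q3): β-rule — branch into \lnot q2  //  q3.
      branch 2.1 (add \lnot q2):
        ○ open, literals {q2=0}.
      branch 2.2 (add q3):
        ○ open, literals {q3=1}.
0 branches closed, 5 open.
An open branch gives a countermodel: q4=1, q5=1 (unmentioned atoms arbitrary); under it the original formula is false.

Not valid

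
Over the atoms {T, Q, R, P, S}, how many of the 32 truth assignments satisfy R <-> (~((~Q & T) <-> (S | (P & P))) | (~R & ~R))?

Initial set: {T (R <-> (~((~Q & T) <-> (S | (P & P))) | (~R & ~R)))}.
T (R <-> (~((~Q & T) <-> (S | (P & P))) | (~R & ~R))): β-rule — branch into T R, T (~((~Q & T) <-> (S | (P & P))) | (~R & ~R))  //  F R, F (~((~Q & T) <-> (S | (P & P))) | (~R & ~R)).
  branch 1 (add T R, T (~((~Q & T) <-> (S | (P & P))) | (~R & ~R))):
    T (~((~Q & T) <-> (S | (P & P))) | (~R & ~R)): β-rule — branch into T ~((~Q & T) <-> (S | (P & P)))  //  T (~R & ~R).
      branch 1.1 (add T ~((~Q & T) <-> (S | (P & P)))):
        T ~((~Q & T) <-> (S | (P & P))): β-rule — branch into T (~Q & T), F (S | (P & P))  //  F (~Q & T), T (S | (P & P)).
          branch 1.1.1 (add T (~Q & T), F (S | (P & P))):
            T (~Q & T): α-rule — add T ~Q, T T.
            F (S | (P & P)): α-rule — add F S, F (P & P).
            F (P & P): β-rule — branch into F P  //  F P.
              branch 1.1.1.1 (add F P):
                ○ open, literals {P=0, Q=0, R=1, S=0, T=1}.
              branch 1.1.1.2 (add F P):
                ○ open, literals {P=0, Q=0, R=1, S=0, T=1}.
          branch 1.1.2 (add F (~Q & T), T (S | (P & P))):
            F (~Q & T): β-rule — branch into F ~Q  //  F T.
              branch 1.1.2.1 (add F ~Q):
                T (S | (P & P)): β-rule — branch into T S  //  T (P & P).
                  branch 1.1.2.1.1 (add T S):
                    ○ open, literals {Q=1, R=1, S=1}.
                  branch 1.1.2.1.2 (add T (P & P)):
                    T (P & P): α-rule — add T P, T P.
                    ○ open, literals {P=1, Q=1, R=1}.
              branch 1.1.2.2 (add F T):
                T (S | (P & P)): β-rule — branch into T S  //  T (P & P).
                  branch 1.1.2.2.1 (add T S):
                    ○ open, literals {R=1, S=1, T=0}.
                  branch 1.1.2.2.2 (add T (P & P)):
                    T (P & P): α-rule — add T P, T P.
                    ○ open, literals {P=1, R=1, T=0}.
      branch 1.2 (add T (~R & ~R)):
        T (~R & ~R): α-rule — add T ~R, T ~R.
        × closes — contains both R and ~R.
  branch 2 (add F R, F (~((~Q & T) <-> (S | (P & P))) | (~R & ~R))):
    F (~((~Q & T) <-> (S | (P & P))) | (~R & ~R)): α-rule — add F ~((~Q & T) <-> (S | (P & P))), F (~R & ~R).
    F ~((~Q & T) <-> (S | (P & P))): β-rule — branch into T (~Q & T), T (S | (P & P))  //  F (~Q & T), F (S | (P & P)).
      branch 2.1 (add T (~Q & T), T (S | (P & P))):
        T (~Q & T): α-rule — add T ~Q, T T.
        F (~R & ~R): β-rule — branch into F ~R  //  F ~R.
          branch 2.1.1 (add F ~R):
            × closes — contains both R and ~R.
          branch 2.1.2 (add F ~R):
            × closes — contains both R and ~R.
      branch 2.2 (add F (~Q & T), F (S | (P & P))):
        F (S | (P & P)): α-rule — add F S, F (P & P).
        F (~R & ~R): β-rule — branch into F ~R  //  F ~R.
          branch 2.2.1 (add F ~R):
            × closes — contains both R and ~R.
          branch 2.2.2 (add F ~R):
            × closes — contains both R and ~R.
5 branches closed, 6 open.
Each open branch fixes some atoms; the unmentioned ones are free. Counting distinct full assignments: branch {P=0, Q=0, R=1, S=0, T=1} (none free) contributes 1 new; branch {P=0, Q=0, R=1, S=0, T=1} (none free) contributes 0 new; branch {Q=1, R=1, S=1} (T, P) contributes 4 new; branch {P=1, Q=1, R=1} (T, S) contributes 2 new; branch {R=1, S=1, T=0} (Q, P) contributes 2 new; branch {P=1, R=1, T=0} (Q, S) contributes 1 new. Total: 10.

10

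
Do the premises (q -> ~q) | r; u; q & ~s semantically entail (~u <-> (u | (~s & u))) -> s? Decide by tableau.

Initial set: {((q -> ~q) | r); u; (q & ~s); ~((~u <-> (u | (~s & u))) -> s)}.
(q & ~s): α-rule — add q, ~s.
~((~u <-> (u | (~s & u))) -> s): α-rule — add (~u <-> (u | (~s & u))), ~s.
((q -> ~q) | r): β-rule — branch into (q -> ~q)  //  r.
  branch 1 (add (q -> ~q)):
    (~u <-> (u | (~s & u))): β-rule — branch into ~u, (u | (~s & u))  //  ~~u, ~(u | (~s & u)).
      branch 1.1 (add ~u, (u | (~s & u))):
        × closes — contains both u and ~u.
      branch 1.2 (add ~~u, ~(u | (~s & u))):
        ~(u | (~s & u)): α-rule — add ~u, ~(~s & u).
        × closes — contains both u and ~u.
  branch 2 (add r):
    (~u <-> (u | (~s & u))): β-rule — branch into ~u, (u | (~s & u))  //  ~~u, ~(u | (~s & u)).
      branch 2.1 (add ~u, (u | (~s & u))):
        × closes — contains both u and ~u.
      branch 2.2 (add ~~u, ~(u | (~s & u))):
        ~(u | (~s & u)): α-rule — add ~u, ~(~s & u).
        × closes — contains both u and ~u.
All 4 branches close.
Every branch closed, so the premises entail the conclusion.

Yes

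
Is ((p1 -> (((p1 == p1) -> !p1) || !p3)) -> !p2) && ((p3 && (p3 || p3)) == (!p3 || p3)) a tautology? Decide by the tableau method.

Not valid

Assume the negation and expand:
Initial set: {!(((p1 -> (((p1 == p1) -> !p1) || !p3)) -> !p2) && ((p3 && (p3 || p3)) == (!p3 || p3)))}.
!(((p1 -> (((p1 == p1) -> !p1) || !p3)) -> !p2) && ((p3 && (p3 || p3)) == (!p3 || p3))): β-rule — branch into !((p1 -> (((p1 == p1) -> !p1) || !p3)) -> !p2)  //  !((p3 && (p3 || p3)) == (!p3 || p3)).
  branch 1 (add !((p1 -> (((p1 == p1) -> !p1) || !p3)) -> !p2)):
    !((p1 -> (((p1 == p1) -> !p1) || !p3)) -> !p2): α-rule — add (p1 -> (((p1 == p1) -> !p1) || !p3)), !!p2.
    (p1 -> (((p1 == p1) -> !p1) || !p3)): β-rule — branch into !p1  //  (((p1 == p1) -> !p1) || !p3).
      branch 1.1 (add !p1):
        ○ open, literals {p1=0, p2=1}.
      branch 1.2 (add (((p1 == p1) -> !p1) || !p3)):
        (((p1 == p1) -> !p1) || !p3): β-rule — branch into ((p1 == p1) -> !p1)  //  !p3.
          branch 1.2.1 (add ((p1 == p1) -> !p1)):
            ((p1 == p1) -> !p1): β-rule — branch into !(p1 == p1)  //  !p1.
              branch 1.2.1.1 (add !(p1 == p1)):
                !(p1 == p1): β-rule — branch into p1, !p1  //  !p1, p1.
                  branch 1.2.1.1.1 (add p1, !p1):
                    × closes — contains both p1 and !p1.
                  branch 1.2.1.1.2 (add !p1, p1):
                    × closes — contains both p1 and !p1.
              branch 1.2.1.2 (add !p1):
                ○ open, literals {p1=0, p2=1}.
          branch 1.2.2 (add !p3):
            ○ open, literals {p2=1, p3=0}.
  branch 2 (add !((p3 && (p3 || p3)) == (!p3 || p3))):
    !((p3 && (p3 || p3)) == (!p3 || p3)): β-rule — branch into (p3 && (p3 || p3)), !(!p3 || p3)  //  !(p3 && (p3 || p3)), (!p3 || p3).
      branch 2.1 (add (p3 && (p3 || p3)), !(!p3 || p3)):
        (p3 && (p3 || p3)): α-rule — add p3, (p3 || p3).
        !(!p3 || p3): α-rule — add !!p3, !p3.
        × closes — contains both p3 and !p3.
      branch 2.2 (add !(p3 && (p3 || p3)), (!p3 || p3)):
        !(p3 && (p3 || p3)): β-rule — branch into !p3  //  !(p3 || p3).
          branch 2.2.1 (add !p3):
            (!p3 || p3): β-rule — branch into !p3  //  p3.
              branch 2.2.1.1 (add !p3):
                ○ open, literals {p3=0}.
              branch 2.2.1.2 (add p3):
                × closes — contains both p3 and !p3.
          branch 2.2.2 (add !(p3 || p3)):
            !(p3 || p3): α-rule — add !p3, !p3.
            (!p3 || p3): β-rule — branch into !p3  //  p3.
              branch 2.2.2.1 (add !p3):
                ○ open, literals {p3=0}.
              branch 2.2.2.2 (add p3):
                × closes — contains both p3 and !p3.
5 branches closed, 5 open.
An open branch gives a countermodel: p1=0, p2=1 (unmentioned atoms arbitrary); under it the original formula is false.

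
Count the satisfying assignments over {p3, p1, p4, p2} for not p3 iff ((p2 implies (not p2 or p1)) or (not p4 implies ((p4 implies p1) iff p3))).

7

Initial set: {(not p3 iff ((p2 implies (not p2 or p1)) or (not p4 implies ((p4 implies p1) iff p3))))}.
(not p3 iff ((p2 implies (not p2 or p1)) or (not p4 implies ((p4 implies p1) iff p3)))): β-rule — branch into not p3, ((p2 implies (not p2 or p1)) or (not p4 implies ((p4 implies p1) iff p3)))  //  not not p3, not ((p2 implies (not p2 or p1)) or (not p4 implies ((p4 implies p1) iff p3))).
  branch 1 (add not p3, ((p2 implies (not p2 or p1)) or (not p4 implies ((p4 implies p1) iff p3)))):
    ((p2 implies (not p2 or p1)) or (not p4 implies ((p4 implies p1) iff p3))): β-rule — branch into (p2 implies (not p2 or p1))  //  (not p4 implies ((p4 implies p1) iff p3)).
      branch 1.1 (add (p2 implies (not p2 or p1))):
        (p2 implies (not p2 or p1)): β-rule — branch into not p2  //  (not p2 or p1).
          branch 1.1.1 (add not p2):
            ○ open, literals {p2=false, p3=false}.
          branch 1.1.2 (add (not p2 or p1)):
            (not p2 or p1): β-rule — branch into not p2  //  p1.
              branch 1.1.2.1 (add not p2):
                ○ open, literals {p2=false, p3=false}.
              branch 1.1.2.2 (add p1):
                ○ open, literals {p1=true, p3=false}.
      branch 1.2 (add (not p4 implies ((p4 implies p1) iff p3))):
        (not p4 implies ((p4 implies p1) iff p3)): β-rule — branch into not not p4  //  ((p4 implies p1) iff p3).
          branch 1.2.1 (add not not p4):
            ○ open, literals {p3=false, p4=true}.
          branch 1.2.2 (add ((p4 implies p1) iff p3)):
            ((p4 implies p1) iff p3): β-rule — branch into (p4 implies p1), p3  //  not (p4 implies p1), not p3.
              branch 1.2.2.1 (add (p4 implies p1), p3):
                × closes — contains both p3 and not p3.
              branch 1.2.2.2 (add not (p4 implies p1), not p3):
                not (p4 implies p1): α-rule — add p4, not p1.
                ○ open, literals {p1=false, p3=false, p4=true}.
  branch 2 (add not not p3, not ((p2 implies (not p2 or p1)) or (not p4 implies ((p4 implies p1) iff p3)))):
    not ((p2 implies (not p2 or p1)) or (not p4 implies ((p4 implies p1) iff p3))): α-rule — add not (p2 implies (not p2 or p1)), not (not p4 implies ((p4 implies p1) iff p3)).
    not (p2 implies (not p2 or p1)): α-rule — add p2, not (not p2 or p1).
    not (not p4 implies ((p4 implies p1) iff p3)): α-rule — add not p4, not ((p4 implies p1) iff p3).
    not (not p2 or p1): α-rule — add not not p2, not p1.
    not ((p4 implies p1) iff p3): β-rule — branch into (p4 implies p1), not p3  //  not (p4 implies p1), p3.
      branch 2.1 (add (p4 implies p1), not p3):
        × closes — contains both p3 and not p3.
      branch 2.2 (add not (p4 implies p1), p3):
        not (p4 implies p1): α-rule — add p4, not p1.
        × closes — contains both p4 and not p4.
3 branches closed, 5 open.
Each open branch fixes some atoms; the unmentioned ones are free. Counting distinct full assignments: branch {p2=false, p3=false} (p1, p4) contributes 4 new; branch {p2=false, p3=false} (p1, p4) contributes 0 new; branch {p1=true, p3=false} (p4, p2) contributes 2 new; branch {p3=false, p4=true} (p1, p2) contributes 1 new; branch {p1=false, p3=false, p4=true} (p2) contributes 0 new. Total: 7.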